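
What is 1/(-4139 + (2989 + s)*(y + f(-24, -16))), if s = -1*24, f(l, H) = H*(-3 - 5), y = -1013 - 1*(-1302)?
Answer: 1/1232266 ≈ 8.1151e-7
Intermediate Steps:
y = 289 (y = -1013 + 1302 = 289)
f(l, H) = -8*H (f(l, H) = H*(-8) = -8*H)
s = -24
1/(-4139 + (2989 + s)*(y + f(-24, -16))) = 1/(-4139 + (2989 - 24)*(289 - 8*(-16))) = 1/(-4139 + 2965*(289 + 128)) = 1/(-4139 + 2965*417) = 1/(-4139 + 1236405) = 1/1232266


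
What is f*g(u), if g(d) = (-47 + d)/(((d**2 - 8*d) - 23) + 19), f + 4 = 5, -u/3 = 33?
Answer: -146/10589 ≈ -0.013788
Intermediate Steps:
u = -99 (u = -3*33 = -99)
f = 1 (f = -4 + 5 = 1)
g(d) = (-47 + d)/(-4 + d**2 - 8*d) (g(d) = (-47 + d)/((-23 + d**2 - 8*d) + 19) = (-47 + d)/(-4 + d**2 - 8*d))
f*g(u) = 1*((47 - 1*(-99))/(4 - 1*(-99)**2 + 8*(-99))) = 1*((47 + 99)/(4 - 1*9801 - 792)) = 1*(146/(4 - 9801 - 792)) = 1*(146/(-10589)) = 1*(-1/10589*146) = 1*(-146/10589) = -146/10589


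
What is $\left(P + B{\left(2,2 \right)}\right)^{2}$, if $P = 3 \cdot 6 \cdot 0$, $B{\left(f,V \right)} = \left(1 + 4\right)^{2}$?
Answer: $625$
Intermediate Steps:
$B{\left(f,V \right)} = 25$ ($B{\left(f,V \right)} = 5^{2} = 25$)
$P = 0$ ($P = 18 \cdot 0 = 0$)
$\left(P + B{\left(2,2 \right)}\right)^{2} = \left(0 + 25\right)^{2} = 25^{2} = 625$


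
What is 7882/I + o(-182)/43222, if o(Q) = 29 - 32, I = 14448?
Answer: 12165445/22302552 ≈ 0.54547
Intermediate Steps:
o(Q) = -3
7882/I + o(-182)/43222 = 7882/14448 - 3/43222 = 7882*(1/14448) - 3*1/43222 = 563/1032 - 3/43222 = 12165445/22302552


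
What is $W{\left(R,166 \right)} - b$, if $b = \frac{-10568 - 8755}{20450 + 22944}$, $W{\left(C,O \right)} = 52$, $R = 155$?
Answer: $\frac{2275811}{43394} \approx 52.445$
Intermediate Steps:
$b = - \frac{19323}{43394} \approx -0.44529$
$W{\left(R,166 \right)} - b = 52 - - \frac{19323}{43394} = 52 + \frac{19323}{43394} = \frac{2275811}{43394}$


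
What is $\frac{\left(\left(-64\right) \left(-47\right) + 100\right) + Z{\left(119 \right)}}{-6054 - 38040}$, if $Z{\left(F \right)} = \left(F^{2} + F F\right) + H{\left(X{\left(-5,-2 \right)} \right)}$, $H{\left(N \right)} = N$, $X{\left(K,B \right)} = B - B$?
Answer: $- \frac{15715}{22047} \approx -0.7128$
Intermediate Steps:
$X{\left(K,B \right)} = 0$
$Z{\left(F \right)} = 2 F^{2}$ ($Z{\left(F \right)} = \left(F^{2} + F F\right) + 0 = \left(F^{2} + F^{2}\right) + 0 = 2 F^{2} + 0 = 2 F^{2}$)
$\frac{\left(\left(-64\right) \left(-47\right) + 100\right) + Z{\left(119 \right)}}{-6054 - 38040} = \frac{\left(\left(-64\right) \left(-47\right) + 100\right) + 2 \cdot 119^{2}}{-6054 - 38040} = \frac{\left(3008 + 100\right) + 2 \cdot 14161}{-44094} = \left(3108 + 28322\right) \left(- \frac{1}{44094}\right) = 31430 \left(- \frac{1}{44094}\right) = - \frac{15715}{22047}$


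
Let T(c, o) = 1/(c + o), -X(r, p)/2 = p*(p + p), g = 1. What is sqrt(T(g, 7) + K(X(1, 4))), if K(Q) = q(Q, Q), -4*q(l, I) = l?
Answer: sqrt(258)/4 ≈ 4.0156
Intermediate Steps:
X(r, p) = -4*p**2 (X(r, p) = -2*p*(p + p) = -2*p*2*p = -4*p**2)
q(l, I) = -l/4
K(Q) = -Q/4
sqrt(T(g, 7) + K(X(1, 4))) = sqrt(1/(1 + 7) - (-1)*4**2) = sqrt(1/8 - (-1)*16) = sqrt(1/8 - 1/4*(-64)) = sqrt(1/8 + 16) = sqrt(129/8) = sqrt(258)/4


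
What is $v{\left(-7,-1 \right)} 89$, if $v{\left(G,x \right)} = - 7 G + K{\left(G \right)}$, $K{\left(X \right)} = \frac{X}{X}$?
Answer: $4450$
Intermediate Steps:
$K{\left(X \right)} = 1$
$v{\left(G,x \right)} = 1 - 7 G$ ($v{\left(G,x \right)} = - 7 G + 1 = 1 - 7 G$)
$v{\left(-7,-1 \right)} 89 = \left(1 - -49\right) 89 = \left(1 + 49\right) 89 = 50 \cdot 89 = 4450$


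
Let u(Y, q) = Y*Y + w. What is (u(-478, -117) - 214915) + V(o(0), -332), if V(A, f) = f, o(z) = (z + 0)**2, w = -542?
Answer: 12695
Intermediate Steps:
o(z) = z**2
u(Y, q) = -542 + Y**2 (u(Y, q) = Y*Y - 542 = Y**2 - 542 = -542 + Y**2)
(u(-478, -117) - 214915) + V(o(0), -332) = ((-542 + (-478)**2) - 214915) - 332 = ((-542 + 228484) - 214915) - 332 = (227942 - 214915) - 332 = 13027 - 332 = 12695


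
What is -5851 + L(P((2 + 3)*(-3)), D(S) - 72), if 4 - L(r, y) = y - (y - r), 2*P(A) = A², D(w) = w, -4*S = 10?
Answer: -11919/2 ≈ -5959.5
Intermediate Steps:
S = -5/2 (S = -¼*10 = -5/2 ≈ -2.5000)
P(A) = A²/2
L(r, y) = 4 - r (L(r, y) = 4 - (y - (y - r)) = 4 - (y + (r - y)) = 4 - r)
-5851 + L(P((2 + 3)*(-3)), D(S) - 72) = -5851 + (4 - ((2 + 3)*(-3))²/2) = -5851 + (4 - (5*(-3))²/2) = -5851 + (4 - (-15)²/2) = -5851 + (4 - 225/2) = -5851 - 217/2 = -11919/2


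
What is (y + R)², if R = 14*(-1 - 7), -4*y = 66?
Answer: 66049/4 ≈ 16512.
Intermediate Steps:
y = -33/2 (y = -¼*66 = -33/2 ≈ -16.500)
R = -112 (R = 14*(-8) = -112)
(y + R)² = (-33/2 - 112)² = (-257/2)² = 66049/4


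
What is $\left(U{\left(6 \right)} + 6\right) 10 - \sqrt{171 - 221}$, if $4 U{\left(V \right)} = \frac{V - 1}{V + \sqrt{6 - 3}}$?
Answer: $\frac{685}{11} - \frac{25 \sqrt{3}}{66} - 5 i \sqrt{2} \approx 61.617 - 7.0711 i$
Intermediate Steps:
$U{\left(V \right)} = \frac{-1 + V}{4 \left(V + \sqrt{3}\right)}$ ($U{\left(V \right)} = \frac{\left(V - 1\right) \frac{1}{V + \sqrt{6 - 3}}}{4} = \frac{\left(-1 + V\right) \frac{1}{V + \sqrt{3}}}{4} = \frac{\frac{1}{V + \sqrt{3}} \left(-1 + V\right)}{4} = \frac{-1 + V}{4 \left(V + \sqrt{3}\right)}$)
$\left(U{\left(6 \right)} + 6\right) 10 - \sqrt{171 - 221} = \left(\frac{-1 + 6}{4 \left(6 + \sqrt{3}\right)} + 6\right) 10 - \sqrt{171 - 221} = \left(\frac{1}{4} \frac{1}{6 + \sqrt{3}} \cdot 5 + 6\right) 10 - \sqrt{-50} = \left(\frac{5}{4 \left(6 + \sqrt{3}\right)} + 6\right) 10 - 5 i \sqrt{2} = \left(6 + \frac{5}{4 \left(6 + \sqrt{3}\right)}\right) 10 - 5 i \sqrt{2} = \left(60 + \frac{25}{2 \left(6 + \sqrt{3}\right)}\right) - 5 i \sqrt{2} = 60 + \frac{25}{2 \left(6 + \sqrt{3}\right)} - 5 i \sqrt{2}$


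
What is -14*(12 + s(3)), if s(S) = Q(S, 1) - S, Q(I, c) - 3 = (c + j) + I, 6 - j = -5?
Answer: -378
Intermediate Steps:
j = 11 (j = 6 - 1*(-5) = 6 + 5 = 11)
Q(I, c) = 14 + I + c (Q(I, c) = 3 + ((c + 11) + I) = 3 + ((11 + c) + I) = 3 + (11 + I + c) = 14 + I + c)
s(S) = 15 (s(S) = (14 + S + 1) - S = (15 + S) - S = 15)
-14*(12 + s(3)) = -14*(12 + 15) = -14*27 = -378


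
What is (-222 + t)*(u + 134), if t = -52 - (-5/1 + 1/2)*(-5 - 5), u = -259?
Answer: 39875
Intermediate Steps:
t = -97 (t = -52 - (-5*1 + 1*(½))*(-10) = -52 - (-5 + ½)*(-10) = -52 - (-9)*(-10)/2 = -52 - 1*45 = -52 - 45 = -97)
(-222 + t)*(u + 134) = (-222 - 97)*(-259 + 134) = -319*(-125) = 39875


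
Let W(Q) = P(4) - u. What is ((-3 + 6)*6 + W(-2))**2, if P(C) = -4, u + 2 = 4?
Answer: 144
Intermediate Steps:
u = 2 (u = -2 + 4 = 2)
W(Q) = -6 (W(Q) = -4 - 1*2 = -4 - 2 = -6)
((-3 + 6)*6 + W(-2))**2 = ((-3 + 6)*6 - 6)**2 = (3*6 - 6)**2 = (18 - 6)**2 = 12**2 = 144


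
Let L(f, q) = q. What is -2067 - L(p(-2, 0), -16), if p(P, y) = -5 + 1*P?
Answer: -2051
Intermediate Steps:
p(P, y) = -5 + P
-2067 - L(p(-2, 0), -16) = -2067 - 1*(-16) = -2067 + 16 = -2051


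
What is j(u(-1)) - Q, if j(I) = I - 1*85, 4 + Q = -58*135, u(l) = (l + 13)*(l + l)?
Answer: 7725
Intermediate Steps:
u(l) = 2*l*(13 + l) (u(l) = (13 + l)*(2*l) = 2*l*(13 + l))
Q = -7834 (Q = -4 - 58*135 = -4 - 7830 = -7834)
j(I) = -85 + I (j(I) = I - 85 = -85 + I)
j(u(-1)) - Q = (-85 + 2*(-1)*(13 - 1)) - 1*(-7834) = (-85 + 2*(-1)*12) + 7834 = (-85 - 24) + 7834 = -109 + 7834 = 7725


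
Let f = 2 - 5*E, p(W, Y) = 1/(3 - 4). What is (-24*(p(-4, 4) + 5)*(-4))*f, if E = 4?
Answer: -6912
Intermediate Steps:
p(W, Y) = -1 (p(W, Y) = 1/(-1) = -1)
f = -18 (f = 2 - 5*4 = 2 - 20 = -18)
(-24*(p(-4, 4) + 5)*(-4))*f = -24*(-1 + 5)*(-4)*(-18) = -96*(-4)*(-18) = -24*(-16)*(-18) = 384*(-18) = -6912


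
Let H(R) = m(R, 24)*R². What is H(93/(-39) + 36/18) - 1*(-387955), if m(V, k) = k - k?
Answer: 387955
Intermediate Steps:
m(V, k) = 0
H(R) = 0 (H(R) = 0*R² = 0)
H(93/(-39) + 36/18) - 1*(-387955) = 0 - 1*(-387955) = 0 + 387955 = 387955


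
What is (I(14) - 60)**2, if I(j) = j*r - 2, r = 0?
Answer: 3844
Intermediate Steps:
I(j) = -2 (I(j) = j*0 - 2 = 0 - 2 = -2)
(I(14) - 60)**2 = (-2 - 60)**2 = (-62)**2 = 3844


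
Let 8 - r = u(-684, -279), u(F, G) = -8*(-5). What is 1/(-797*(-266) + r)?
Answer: 1/211970 ≈ 4.7177e-6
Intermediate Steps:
u(F, G) = 40
r = -32 (r = 8 - 1*40 = 8 - 40 = -32)
1/(-797*(-266) + r) = 1/(-797*(-266) - 32) = 1/(212002 - 32) = 1/211970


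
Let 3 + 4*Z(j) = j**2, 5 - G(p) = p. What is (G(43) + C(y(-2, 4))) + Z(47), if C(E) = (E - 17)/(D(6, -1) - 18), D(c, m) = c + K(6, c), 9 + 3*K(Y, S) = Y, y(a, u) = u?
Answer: 1029/2 ≈ 514.50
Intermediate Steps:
G(p) = 5 - p
K(Y, S) = -3 + Y/3
Z(j) = -3/4 + j**2/4
D(c, m) = -1 + c (D(c, m) = c + (-3 + (1/3)*6) = c + (-3 + 2) = c - 1 = -1 + c)
C(E) = 17/13 - E/13 (C(E) = (E - 17)/((-1 + 6) - 18) = (-17 + E)/(5 - 18) = (-17 + E)/(-13) = (-17 + E)*(-1/13) = 17/13 - E/13)
(G(43) + C(y(-2, 4))) + Z(47) = ((5 - 1*43) + (17/13 - 1/13*4)) + (-3/4 + (1/4)*47**2) = ((5 - 43) + (17/13 - 4/13)) + (-3/4 + (1/4)*2209) = (-38 + 1) + (-3/4 + 2209/4) = -37 + 1103/2 = 1029/2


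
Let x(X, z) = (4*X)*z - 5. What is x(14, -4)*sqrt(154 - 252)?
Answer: -1603*I*sqrt(2) ≈ -2267.0*I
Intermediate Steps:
x(X, z) = -5 + 4*X*z (x(X, z) = 4*X*z - 5 = -5 + 4*X*z)
x(14, -4)*sqrt(154 - 252) = (-5 + 4*14*(-4))*sqrt(154 - 252) = (-5 - 224)*sqrt(-98) = -1603*I*sqrt(2)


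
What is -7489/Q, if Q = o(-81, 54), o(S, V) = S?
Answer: 7489/81 ≈ 92.457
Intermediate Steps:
Q = -81
-7489/Q = -7489/(-81) = -7489*(-1/81) = 7489/81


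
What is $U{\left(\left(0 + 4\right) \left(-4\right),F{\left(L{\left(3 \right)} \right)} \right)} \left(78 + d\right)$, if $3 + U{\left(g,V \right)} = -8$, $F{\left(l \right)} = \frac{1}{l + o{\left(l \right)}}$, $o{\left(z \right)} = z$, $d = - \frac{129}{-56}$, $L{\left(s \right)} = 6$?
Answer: $- \frac{49467}{56} \approx -883.34$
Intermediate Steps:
$d = \frac{129}{56}$ ($d = \left(-129\right) \left(- \frac{1}{56}\right) = \frac{129}{56} \approx 2.3036$)
$F{\left(l \right)} = \frac{1}{2 l}$ ($F{\left(l \right)} = \frac{1}{l + l} = \frac{1}{2 l}$)
$U{\left(g,V \right)} = -11$ ($U{\left(g,V \right)} = -3 - 8 = -11$)
$U{\left(\left(0 + 4\right) \left(-4\right),F{\left(L{\left(3 \right)} \right)} \right)} \left(78 + d\right) = - 11 \left(78 + \frac{129}{56}\right) = \left(-11\right) \frac{4497}{56} = - \frac{49467}{56}$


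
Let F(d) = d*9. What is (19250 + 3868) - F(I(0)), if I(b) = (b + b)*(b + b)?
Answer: 23118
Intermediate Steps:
I(b) = 4*b**2 (I(b) = (2*b)*(2*b) = 4*b**2)
F(d) = 9*d
(19250 + 3868) - F(I(0)) = (19250 + 3868) - 9*4*0**2 = 23118 - 9*4*0 = 23118 - 9*0 = 23118 - 1*0 = 23118 + 0 = 23118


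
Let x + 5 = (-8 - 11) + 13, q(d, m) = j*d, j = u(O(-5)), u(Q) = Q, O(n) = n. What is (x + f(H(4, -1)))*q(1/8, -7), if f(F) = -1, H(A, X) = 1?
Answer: 15/2 ≈ 7.5000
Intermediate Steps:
j = -5
q(d, m) = -5*d
x = -11 (x = -5 + ((-8 - 11) + 13) = -5 + (-19 + 13) = -5 - 6 = -11)
(x + f(H(4, -1)))*q(1/8, -7) = (-11 - 1)*(-5/8) = -(-60)/8 = -12*(-5/8) = 15/2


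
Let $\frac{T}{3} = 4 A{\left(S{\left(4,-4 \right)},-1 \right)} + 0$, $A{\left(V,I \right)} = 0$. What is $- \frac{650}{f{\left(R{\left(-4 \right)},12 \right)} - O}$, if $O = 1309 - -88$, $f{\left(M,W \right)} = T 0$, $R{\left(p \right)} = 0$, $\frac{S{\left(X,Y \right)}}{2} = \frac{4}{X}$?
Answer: $\frac{650}{1397} \approx 0.46528$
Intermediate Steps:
$S{\left(X,Y \right)} = \frac{8}{X}$ ($S{\left(X,Y \right)} = 2 \frac{4}{X} = \frac{8}{X}$)
$T = 0$ ($T = 3 \left(4 \cdot 0 + 0\right) = 3 \left(0 + 0\right) = 3 \cdot 0 = 0$)
$f{\left(M,W \right)} = 0$ ($f{\left(M,W \right)} = 0 \cdot 0 = 0$)
$O = 1397$ ($O = 1309 + 88 = 1397$)
$- \frac{650}{f{\left(R{\left(-4 \right)},12 \right)} - O} = - \frac{650}{0 - 1397} = - \frac{650}{-1397} = \left(-650\right) \left(- \frac{1}{1397}\right) = \frac{650}{1397}$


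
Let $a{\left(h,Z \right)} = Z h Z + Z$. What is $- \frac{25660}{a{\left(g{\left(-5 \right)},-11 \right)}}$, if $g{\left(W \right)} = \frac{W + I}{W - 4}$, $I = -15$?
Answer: $- \frac{230940}{2321} \approx -99.5$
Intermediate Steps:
$g{\left(W \right)} = \frac{-15 + W}{-4 + W}$ ($g{\left(W \right)} = \frac{W - 15}{W - 4} = \frac{-15 + W}{-4 + W}$)
$a{\left(h,Z \right)} = Z + h Z^{2}$ ($a{\left(h,Z \right)} = h Z^{2} + Z = Z + h Z^{2}$)
$- \frac{25660}{a{\left(g{\left(-5 \right)},-11 \right)}} = - \frac{25660}{\left(-11\right) \left(1 - 11 \frac{-15 - 5}{-4 - 5}\right)} = - \frac{25660}{\left(-11\right) \left(1 - 11 \frac{1}{-9} \left(-20\right)\right)} = - \frac{25660}{\left(-11\right) \left(1 - 11 \left(\left(- \frac{1}{9}\right) \left(-20\right)\right)\right)} = - \frac{25660}{\left(-11\right) \left(1 - \frac{220}{9}\right)} = - \frac{25660}{\left(-11\right) \left(- \frac{211}{9}\right)} = - \frac{25660}{\frac{2321}{9}} = \left(-25660\right) \frac{9}{2321} = - \frac{230940}{2321}$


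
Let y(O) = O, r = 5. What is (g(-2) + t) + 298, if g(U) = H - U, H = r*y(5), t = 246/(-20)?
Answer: 3127/10 ≈ 312.70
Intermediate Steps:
t = -123/10 (t = 246*(-1/20) = -123/10 ≈ -12.300)
H = 25 (H = 5*5 = 25)
g(U) = 25 - U
(g(-2) + t) + 298 = ((25 - 1*(-2)) - 123/10) + 298 = ((25 + 2) - 123/10) + 298 = (27 - 123/10) + 298 = 147/10 + 298 = 3127/10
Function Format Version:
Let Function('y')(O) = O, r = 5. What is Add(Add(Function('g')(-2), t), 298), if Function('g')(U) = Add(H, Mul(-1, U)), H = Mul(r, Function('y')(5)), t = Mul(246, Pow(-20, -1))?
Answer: Rational(3127, 10) ≈ 312.70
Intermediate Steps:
t = Rational(-123, 10) (t = Mul(246, Rational(-1, 20)) = Rational(-123, 10) ≈ -12.300)
H = 25 (H = Mul(5, 5) = 25)
Function('g')(U) = Add(25, Mul(-1, U))
Add(Add(Function('g')(-2), t), 298) = Add(Add(Add(25, Mul(-1, -2)), Rational(-123, 10)), 298) = Add(Add(Add(25, 2), Rational(-123, 10)), 298) = Add(Add(27, Rational(-123, 10)), 298) = Add(Rational(147, 10), 298) = Rational(3127, 10)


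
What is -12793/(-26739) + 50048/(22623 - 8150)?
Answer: 1523386561/386993547 ≈ 3.9365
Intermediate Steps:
-12793/(-26739) + 50048/(22623 - 8150) = -12793*(-1/26739) + 50048/14473 = 12793/26739 + 50048*(1/14473) = 12793/26739 + 50048/14473 = 1523386561/386993547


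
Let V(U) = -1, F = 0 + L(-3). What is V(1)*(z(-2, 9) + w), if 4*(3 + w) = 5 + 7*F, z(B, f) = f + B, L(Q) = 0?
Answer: -21/4 ≈ -5.2500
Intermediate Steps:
z(B, f) = B + f
F = 0 (F = 0 + 0 = 0)
w = -7/4 (w = -3 + (5 + 7*0)/4 = -3 + (5 + 0)/4 = -3 + (¼)*5 = -3 + 5/4 = -7/4 ≈ -1.7500)
V(1)*(z(-2, 9) + w) = -((-2 + 9) - 7/4) = -(7 - 7/4) = -1*21/4 = -21/4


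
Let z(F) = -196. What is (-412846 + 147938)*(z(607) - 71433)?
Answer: 18975095132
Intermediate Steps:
(-412846 + 147938)*(z(607) - 71433) = (-412846 + 147938)*(-196 - 71433) = -264908*(-71629) = 18975095132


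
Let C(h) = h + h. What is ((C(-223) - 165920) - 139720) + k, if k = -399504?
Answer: -705590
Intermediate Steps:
C(h) = 2*h
((C(-223) - 165920) - 139720) + k = ((2*(-223) - 165920) - 139720) - 399504 = ((-446 - 165920) - 139720) - 399504 = (-166366 - 139720) - 399504 = -306086 - 399504 = -705590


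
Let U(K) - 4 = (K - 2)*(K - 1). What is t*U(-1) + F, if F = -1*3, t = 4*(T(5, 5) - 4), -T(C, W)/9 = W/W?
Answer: -523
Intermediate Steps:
T(C, W) = -9 (T(C, W) = -9*W/W = -9*1 = -9)
t = -52 (t = 4*(-9 - 4) = 4*(-13) = -52)
U(K) = 4 + (-1 + K)*(-2 + K) (U(K) = 4 + (K - 2)*(K - 1) = 4 + (-2 + K)*(-1 + K) = 4 + (-1 + K)*(-2 + K))
F = -3
t*U(-1) + F = -52*(6 + (-1)² - 3*(-1)) - 3 = -52*(6 + 1 + 3) - 3 = -52*10 - 3 = -520 - 3 = -523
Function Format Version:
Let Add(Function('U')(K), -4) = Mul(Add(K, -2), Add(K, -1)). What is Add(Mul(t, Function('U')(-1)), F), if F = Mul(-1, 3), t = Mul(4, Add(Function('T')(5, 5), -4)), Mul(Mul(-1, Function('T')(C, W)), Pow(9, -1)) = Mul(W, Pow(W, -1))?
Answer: -523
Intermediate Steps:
Function('T')(C, W) = -9 (Function('T')(C, W) = Mul(-9, Mul(W, Pow(W, -1))) = Mul(-9, 1) = -9)
t = -52 (t = Mul(4, Add(-9, -4)) = Mul(4, -13) = -52)
Function('U')(K) = Add(4, Mul(Add(-1, K), Add(-2, K))) (Function('U')(K) = Add(4, Mul(Add(K, -2), Add(K, -1))) = Add(4, Mul(Add(-2, K), Add(-1, K))) = Add(4, Mul(Add(-1, K), Add(-2, K))))
F = -3
Add(Mul(t, Function('U')(-1)), F) = Add(Mul(-52, Add(6, Pow(-1, 2), Mul(-3, -1))), -3) = Add(Mul(-52, Add(6, 1, 3)), -3) = Add(Mul(-52, 10), -3) = Add(-520, -3) = -523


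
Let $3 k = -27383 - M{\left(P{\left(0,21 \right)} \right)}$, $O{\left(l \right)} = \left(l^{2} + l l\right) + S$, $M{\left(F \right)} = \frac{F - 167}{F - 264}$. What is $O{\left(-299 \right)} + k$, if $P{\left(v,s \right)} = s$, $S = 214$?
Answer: $\frac{123848449}{729} \approx 1.6989 \cdot 10^{5}$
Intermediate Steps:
$M{\left(F \right)} = \frac{-167 + F}{-264 + F}$
$O{\left(l \right)} = 214 + 2 l^{2}$ ($O{\left(l \right)} = \left(l^{2} + l l\right) + 214 = \left(l^{2} + l^{2}\right) + 214 = 2 l^{2} + 214 = 214 + 2 l^{2}$)
$k = - \frac{6654215}{729}$ ($k = \frac{-27383 - \frac{-167 + 21}{-264 + 21}}{3} = \frac{-27383 - \frac{1}{-243} \left(-146\right)}{3} = \frac{-27383 - \left(- \frac{1}{243}\right) \left(-146\right)}{3} = \frac{-27383 - \frac{146}{243}}{3} = \frac{1}{3} \left(- \frac{6654215}{243}\right) = - \frac{6654215}{729} \approx -9127.9$)
$O{\left(-299 \right)} + k = \left(214 + 2 \left(-299\right)^{2}\right) - \frac{6654215}{729} = \left(214 + 2 \cdot 89401\right) - \frac{6654215}{729} = \left(214 + 178802\right) - \frac{6654215}{729} = 179016 - \frac{6654215}{729} = \frac{123848449}{729}$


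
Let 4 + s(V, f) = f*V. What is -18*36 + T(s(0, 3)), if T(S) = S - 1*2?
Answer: -654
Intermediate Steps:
s(V, f) = -4 + V*f (s(V, f) = -4 + f*V = -4 + V*f)
T(S) = -2 + S (T(S) = S - 2 = -2 + S)
-18*36 + T(s(0, 3)) = -18*36 + (-2 + (-4 + 0*3)) = -648 + (-2 + (-4 + 0)) = -648 + (-2 - 4) = -648 - 6 = -654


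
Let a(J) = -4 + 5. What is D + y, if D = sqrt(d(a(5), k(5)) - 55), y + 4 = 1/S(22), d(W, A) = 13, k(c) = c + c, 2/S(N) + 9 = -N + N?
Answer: -17/2 + I*sqrt(42) ≈ -8.5 + 6.4807*I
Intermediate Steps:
a(J) = 1
S(N) = -2/9 (S(N) = 2/(-9 + (-N + N)) = 2/(-9 + 0) = 2/(-9) = 2*(-1/9) = -2/9)
k(c) = 2*c
y = -17/2 (y = -4 + 1/(-2/9) = -4 - 9/2 = -17/2 ≈ -8.5000)
D = I*sqrt(42) (D = sqrt(13 - 55) = sqrt(-42) = I*sqrt(42) ≈ 6.4807*I)
D + y = I*sqrt(42) - 17/2 = -17/2 + I*sqrt(42)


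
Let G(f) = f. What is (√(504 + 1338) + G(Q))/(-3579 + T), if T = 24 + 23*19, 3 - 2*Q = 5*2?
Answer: 7/6236 - √1842/3118 ≈ -0.012642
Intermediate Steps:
Q = -7/2 (Q = 3/2 - 5*2/2 = 3/2 - ½*10 = 3/2 - 5 = -7/2 ≈ -3.5000)
T = 461 (T = 24 + 437 = 461)
(√(504 + 1338) + G(Q))/(-3579 + T) = (√(504 + 1338) - 7/2)/(-3579 + 461) = (√1842 - 7/2)/(-3118) = (-7/2 + √1842)*(-1/3118) = 7/6236 - √1842/3118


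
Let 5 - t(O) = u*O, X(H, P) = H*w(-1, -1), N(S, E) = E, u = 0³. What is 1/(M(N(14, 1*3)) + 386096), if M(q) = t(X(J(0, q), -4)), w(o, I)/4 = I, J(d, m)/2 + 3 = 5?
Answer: 1/386101 ≈ 2.5900e-6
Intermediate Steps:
J(d, m) = 4 (J(d, m) = -6 + 2*5 = -6 + 10 = 4)
w(o, I) = 4*I
u = 0
X(H, P) = -4*H (X(H, P) = H*(4*(-1)) = H*(-4) = -4*H)
t(O) = 5 (t(O) = 5 - 0*O = 5 - 1*0 = 5 + 0 = 5)
M(q) = 5
1/(M(N(14, 1*3)) + 386096) = 1/(5 + 386096) = 1/386101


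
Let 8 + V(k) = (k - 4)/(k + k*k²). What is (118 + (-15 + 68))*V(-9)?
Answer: -111929/82 ≈ -1365.0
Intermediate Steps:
V(k) = -8 + (-4 + k)/(k + k³) (V(k) = -8 + (k - 4)/(k + k*k²) = -8 + (-4 + k)/(k + k³))
(118 + (-15 + 68))*V(-9) = (118 + (-15 + 68))*((-4 - 8*(-9)³ - 7*(-9))/(-9 + (-9)³)) = (118 + 53)*((-4 - 8*(-729) + 63)/(-9 - 729)) = 171*((-4 + 5832 + 63)/(-738)) = 171*(-1/738*5891) = 171*(-5891/738) = -111929/82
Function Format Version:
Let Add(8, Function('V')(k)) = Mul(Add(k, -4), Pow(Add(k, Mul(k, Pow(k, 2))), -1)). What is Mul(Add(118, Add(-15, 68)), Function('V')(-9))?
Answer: Rational(-111929, 82) ≈ -1365.0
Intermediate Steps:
Function('V')(k) = Add(-8, Mul(Pow(Add(k, Pow(k, 3)), -1), Add(-4, k))) (Function('V')(k) = Add(-8, Mul(Add(k, -4), Pow(Add(k, Mul(k, Pow(k, 2))), -1))) = Add(-8, Mul(Add(-4, k), Pow(Add(k, Pow(k, 3)), -1))) = Add(-8, Mul(Pow(Add(k, Pow(k, 3)), -1), Add(-4, k))))
Mul(Add(118, Add(-15, 68)), Function('V')(-9)) = Mul(Add(118, Add(-15, 68)), Mul(Pow(Add(-9, Pow(-9, 3)), -1), Add(-4, Mul(-8, Pow(-9, 3)), Mul(-7, -9)))) = Mul(Add(118, 53), Mul(Pow(Add(-9, -729), -1), Add(-4, Mul(-8, -729), 63))) = Mul(171, Mul(Pow(-738, -1), Add(-4, 5832, 63))) = Mul(171, Mul(Rational(-1, 738), 5891)) = Mul(171, Rational(-5891, 738)) = Rational(-111929, 82)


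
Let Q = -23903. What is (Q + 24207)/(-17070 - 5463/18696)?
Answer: -1894528/106382061 ≈ -0.017809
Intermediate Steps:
(Q + 24207)/(-17070 - 5463/18696) = (-23903 + 24207)/(-17070 - 5463/18696) = 304/(-17070 - 5463*1/18696) = 304/(-17070 - 1821/6232) = 304/(-106382061/6232) = 304*(-6232/106382061) = -1894528/106382061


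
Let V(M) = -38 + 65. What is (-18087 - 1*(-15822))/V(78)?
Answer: -755/9 ≈ -83.889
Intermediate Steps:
V(M) = 27
(-18087 - 1*(-15822))/V(78) = (-18087 - 1*(-15822))/27 = (-18087 + 15822)*(1/27) = -2265*1/27 = -755/9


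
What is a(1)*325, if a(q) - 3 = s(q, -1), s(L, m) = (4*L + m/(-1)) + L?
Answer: 2925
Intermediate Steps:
s(L, m) = -m + 5*L (s(L, m) = (4*L - m) + L = (-m + 4*L) + L = -m + 5*L)
a(q) = 4 + 5*q (a(q) = 3 + (-1*(-1) + 5*q) = 3 + (1 + 5*q) = 4 + 5*q)
a(1)*325 = (4 + 5*1)*325 = (4 + 5)*325 = 9*325 = 2925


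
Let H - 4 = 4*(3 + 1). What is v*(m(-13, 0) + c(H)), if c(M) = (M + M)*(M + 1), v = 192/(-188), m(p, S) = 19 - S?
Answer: -41232/47 ≈ -877.28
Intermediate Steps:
v = -48/47 (v = 192*(-1/188) = -48/47 ≈ -1.0213)
H = 20 (H = 4 + 4*(3 + 1) = 4 + 4*4 = 4 + 16 = 20)
c(M) = 2*M*(1 + M) (c(M) = (2*M)*(1 + M) = 2*M*(1 + M))
v*(m(-13, 0) + c(H)) = -48*((19 - 1*0) + 2*20*(1 + 20))/47 = -48*((19 + 0) + 2*20*21)/47 = -48*(19 + 840)/47 = -48/47*859 = -41232/47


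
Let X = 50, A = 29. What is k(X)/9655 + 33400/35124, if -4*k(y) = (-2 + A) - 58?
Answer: 322749211/339122220 ≈ 0.95172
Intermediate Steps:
k(y) = 31/4 (k(y) = -((-2 + 29) - 58)/4 = -(27 - 58)/4 = -¼*(-31) = 31/4)
k(X)/9655 + 33400/35124 = (31/4)/9655 + 33400/35124 = (31/4)*(1/9655) + 33400*(1/35124) = 31/38620 + 8350/8781 = 322749211/339122220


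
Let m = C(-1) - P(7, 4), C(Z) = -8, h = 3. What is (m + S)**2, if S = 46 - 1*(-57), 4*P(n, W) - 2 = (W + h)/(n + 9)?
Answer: 36493681/4096 ≈ 8909.6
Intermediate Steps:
P(n, W) = 1/2 + (3 + W)/(4*(9 + n)) (P(n, W) = 1/2 + ((W + 3)/(n + 9))/4 = 1/2 + ((3 + W)/(9 + n))/4 = 1/2 + (3 + W)/(4*(9 + n)))
S = 103 (S = 46 + 57 = 103)
m = -551/64 (m = -8 - (21 + 4 + 2*7)/(4*(9 + 7)) = -8 - (21 + 4 + 14)/(4*16) = -8 - 39/(4*16) = -8 - 1*39/64 = -8 - 39/64 = -551/64 ≈ -8.6094)
(m + S)**2 = (-551/64 + 103)**2 = (6041/64)**2 = 36493681/4096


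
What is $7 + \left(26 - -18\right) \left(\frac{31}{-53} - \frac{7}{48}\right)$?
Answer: $- \frac{15997}{636} \approx -25.153$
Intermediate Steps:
$7 + \left(26 - -18\right) \left(\frac{31}{-53} - \frac{7}{48}\right) = 7 + \left(26 + 18\right) \left(31 \left(- \frac{1}{53}\right) - \frac{7}{48}\right) = 7 + 44 \left(- \frac{31}{53} - \frac{7}{48}\right) = 7 + 44 \left(- \frac{1859}{2544}\right) = 7 - \frac{20449}{636} = - \frac{15997}{636}$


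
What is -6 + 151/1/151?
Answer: 22795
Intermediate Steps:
-6 + 151/1/151 = -6 + 151/(1/151) = -6 + 151*151 = -6 + 22801 = 22795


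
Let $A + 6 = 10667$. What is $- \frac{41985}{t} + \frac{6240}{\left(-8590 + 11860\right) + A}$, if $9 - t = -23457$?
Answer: $- \frac{146155065}{108968282} \approx -1.3413$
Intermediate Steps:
$A = 10661$ ($A = -6 + 10667 = 10661$)
$t = 23466$ ($t = 9 - -23457 = 9 + 23457 = 23466$)
$- \frac{41985}{t} + \frac{6240}{\left(-8590 + 11860\right) + A} = - \frac{41985}{23466} + \frac{6240}{\left(-8590 + 11860\right) + 10661} = \left(-41985\right) \frac{1}{23466} + \frac{6240}{3270 + 10661} = - \frac{13995}{7822} + \frac{6240}{13931} = - \frac{146155065}{108968282}$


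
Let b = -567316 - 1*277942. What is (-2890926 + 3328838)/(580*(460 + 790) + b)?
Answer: -218956/60129 ≈ -3.6414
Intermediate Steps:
b = -845258 (b = -567316 - 277942 = -845258)
(-2890926 + 3328838)/(580*(460 + 790) + b) = (-2890926 + 3328838)/(580*(460 + 790) - 845258) = 437912/(580*1250 - 845258) = 437912/(725000 - 845258) = 437912/(-120258) = 437912*(-1/120258) = -218956/60129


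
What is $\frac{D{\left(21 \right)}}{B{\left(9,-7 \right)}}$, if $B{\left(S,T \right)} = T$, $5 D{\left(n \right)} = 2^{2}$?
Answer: $- \frac{4}{35} \approx -0.11429$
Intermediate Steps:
$D{\left(n \right)} = \frac{4}{5}$ ($D{\left(n \right)} = \frac{2^{2}}{5} = \frac{1}{5} \cdot 4 = \frac{4}{5}$)
$\frac{D{\left(21 \right)}}{B{\left(9,-7 \right)}} = \frac{4}{5 \left(-7\right)} = \frac{4}{5} \left(- \frac{1}{7}\right) = - \frac{4}{35}$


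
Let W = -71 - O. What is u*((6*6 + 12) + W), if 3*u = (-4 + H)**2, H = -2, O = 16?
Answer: -468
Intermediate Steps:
W = -87 (W = -71 - 1*16 = -71 - 16 = -87)
u = 12 (u = (-4 - 2)**2/3 = (1/3)*(-6)**2 = (1/3)*36 = 12)
u*((6*6 + 12) + W) = 12*((6*6 + 12) - 87) = 12*((36 + 12) - 87) = 12*(48 - 87) = 12*(-39) = -468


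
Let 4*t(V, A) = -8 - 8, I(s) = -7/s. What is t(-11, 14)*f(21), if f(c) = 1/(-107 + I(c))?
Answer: 6/161 ≈ 0.037267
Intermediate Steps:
t(V, A) = -4 (t(V, A) = (-8 - 8)/4 = (¼)*(-16) = -4)
f(c) = 1/(-107 - 7/c)
t(-11, 14)*f(21) = -(-4)*21/(7 + 107*21) = -(-4)*21/(7 + 2247) = -(-4)*21/2254 = -4*(-3/322) = 6/161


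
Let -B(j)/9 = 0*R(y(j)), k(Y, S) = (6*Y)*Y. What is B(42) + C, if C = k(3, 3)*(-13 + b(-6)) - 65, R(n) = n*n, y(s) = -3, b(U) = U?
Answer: -1091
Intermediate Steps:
k(Y, S) = 6*Y²
R(n) = n²
B(j) = 0 (B(j) = -0*(-3)² = -0*9 = -9*0 = 0)
C = -1091 (C = (6*3²)*(-13 - 6) - 65 = (6*9)*(-19) - 65 = 54*(-19) - 65 = -1026 - 65 = -1091)
B(42) + C = 0 - 1091 = -1091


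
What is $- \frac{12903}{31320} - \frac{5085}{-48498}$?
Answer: $- \frac{25917083}{84386520} \approx -0.30712$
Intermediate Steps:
$- \frac{12903}{31320} - \frac{5085}{-48498} = \left(-12903\right) \frac{1}{31320} - - \frac{1695}{16166} = - \frac{4301}{10440} + \frac{1695}{16166} = - \frac{25917083}{84386520}$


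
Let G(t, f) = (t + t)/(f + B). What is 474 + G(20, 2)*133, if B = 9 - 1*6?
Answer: 1538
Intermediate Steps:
B = 3 (B = 9 - 6 = 3)
G(t, f) = 2*t/(3 + f) (G(t, f) = (t + t)/(f + 3) = (2*t)/(3 + f) = 2*t/(3 + f))
474 + G(20, 2)*133 = 474 + (2*20/(3 + 2))*133 = 474 + (2*20/5)*133 = 474 + (2*20*(1/5))*133 = 474 + 8*133 = 474 + 1064 = 1538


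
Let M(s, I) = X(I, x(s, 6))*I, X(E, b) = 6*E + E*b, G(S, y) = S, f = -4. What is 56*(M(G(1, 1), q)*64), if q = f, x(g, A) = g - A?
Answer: 57344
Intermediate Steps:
q = -4
M(s, I) = s*I² (M(s, I) = (I*(6 + (s - 1*6)))*I = (I*(6 + (s - 6)))*I = (I*(6 + (-6 + s)))*I = (I*s)*I = s*I²)
56*(M(G(1, 1), q)*64) = 56*((1*(-4)²)*64) = 56*((1*16)*64) = 56*(16*64) = 56*1024 = 57344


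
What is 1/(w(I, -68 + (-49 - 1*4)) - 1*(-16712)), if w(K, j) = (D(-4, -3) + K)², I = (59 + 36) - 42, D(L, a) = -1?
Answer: 1/19416 ≈ 5.1504e-5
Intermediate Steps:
I = 53 (I = 95 - 42 = 53)
w(K, j) = (-1 + K)²
1/(w(I, -68 + (-49 - 1*4)) - 1*(-16712)) = 1/((-1 + 53)² - 1*(-16712)) = 1/(52² + 16712) = 1/(2704 + 16712) = 1/19416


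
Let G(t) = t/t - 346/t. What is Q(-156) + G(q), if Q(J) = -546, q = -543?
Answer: -295589/543 ≈ -544.36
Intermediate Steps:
G(t) = 1 - 346/t
Q(-156) + G(q) = -546 + (-346 - 543)/(-543) = -546 - 1/543*(-889) = -546 + 889/543 = -295589/543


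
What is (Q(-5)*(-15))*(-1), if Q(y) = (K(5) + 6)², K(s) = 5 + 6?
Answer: 4335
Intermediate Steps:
K(s) = 11
Q(y) = 289 (Q(y) = (11 + 6)² = 17² = 289)
(Q(-5)*(-15))*(-1) = (289*(-15))*(-1) = -4335*(-1) = 4335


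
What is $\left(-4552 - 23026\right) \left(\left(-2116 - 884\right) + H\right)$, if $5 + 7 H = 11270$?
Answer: $\frac{268471830}{7} \approx 3.8353 \cdot 10^{7}$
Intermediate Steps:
$H = \frac{11265}{7}$ ($H = - \frac{5}{7} + \frac{1}{7} \cdot 11270 = - \frac{5}{7} + 1610 = \frac{11265}{7} \approx 1609.3$)
$\left(-4552 - 23026\right) \left(\left(-2116 - 884\right) + H\right) = \left(-4552 - 23026\right) \left(\left(-2116 - 884\right) + \frac{11265}{7}\right) = - 27578 \left(\left(-2116 - 884\right) + \frac{11265}{7}\right) = - 27578 \left(-3000 + \frac{11265}{7}\right) = \left(-27578\right) \left(- \frac{9735}{7}\right) = \frac{268471830}{7}$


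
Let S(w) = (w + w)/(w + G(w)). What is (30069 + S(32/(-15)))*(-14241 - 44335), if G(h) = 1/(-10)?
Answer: -118016054576/67 ≈ -1.7614e+9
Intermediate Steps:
G(h) = -⅒
S(w) = 2*w/(-⅒ + w) (S(w) = (w + w)/(w - ⅒) = (2*w)/(-⅒ + w) = 2*w/(-⅒ + w))
(30069 + S(32/(-15)))*(-14241 - 44335) = (30069 + 20*(32/(-15))/(-1 + 10*(32/(-15))))*(-14241 - 44335) = (30069 + 20*(32*(-1/15))/(-1 + 10*(32*(-1/15))))*(-58576) = (30069 + 20*(-32/15)/(-1 + 10*(-32/15)))*(-58576) = (30069 + 20*(-32/15)/(-1 - 64/3))*(-58576) = (30069 + 20*(-32/15)/(-67/3))*(-58576) = (30069 + 20*(-32/15)*(-3/67))*(-58576) = (30069 + 128/67)*(-58576) = (2014751/67)*(-58576) = -118016054576/67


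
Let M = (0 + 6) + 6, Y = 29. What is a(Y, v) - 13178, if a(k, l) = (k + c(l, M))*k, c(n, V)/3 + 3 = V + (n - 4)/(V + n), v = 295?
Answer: -3521761/307 ≈ -11472.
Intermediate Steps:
M = 12 (M = 6 + 6 = 12)
c(n, V) = -9 + 3*V + 3*(-4 + n)/(V + n) (c(n, V) = -9 + 3*(V + (n - 4)/(V + n)) = -9 + 3*(V + (-4 + n)/(V + n)) = -9 + (3*V + 3*(-4 + n)/(V + n)) = -9 + 3*V + 3*(-4 + n)/(V + n))
a(k, l) = k*(k + 3*(104 + 10*l)/(12 + l)) (a(k, l) = (k + 3*(-4 + 12² - 3*12 - 2*l + 12*l)/(12 + l))*k = (k + 3*(-4 + 144 - 36 - 2*l + 12*l)/(12 + l))*k = (k + 3*(104 + 10*l)/(12 + l))*k = k*(k + 3*(104 + 10*l)/(12 + l)))
a(Y, v) - 13178 = 29*(312 + 30*295 + 29*(12 + 295))/(12 + 295) - 13178 = 29*(312 + 8850 + 29*307)/307 - 13178 = 29*(1/307)*(312 + 8850 + 8903) - 13178 = 29*(1/307)*18065 - 13178 = 523885/307 - 13178 = -3521761/307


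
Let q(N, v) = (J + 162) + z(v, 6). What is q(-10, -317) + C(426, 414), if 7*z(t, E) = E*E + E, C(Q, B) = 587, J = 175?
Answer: 930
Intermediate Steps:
z(t, E) = E/7 + E²/7 (z(t, E) = (E*E + E)/7 = (E² + E)/7 = (E + E²)/7 = E/7 + E²/7)
q(N, v) = 343 (q(N, v) = (175 + 162) + (⅐)*6*(1 + 6) = 337 + (⅐)*6*7 = 337 + 6 = 343)
q(-10, -317) + C(426, 414) = 343 + 587 = 930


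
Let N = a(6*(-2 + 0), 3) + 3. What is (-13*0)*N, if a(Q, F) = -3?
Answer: 0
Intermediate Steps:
N = 0 (N = -3 + 3 = 0)
(-13*0)*N = -13*0*0 = 0*0 = 0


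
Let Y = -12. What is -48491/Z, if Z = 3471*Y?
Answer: 48491/41652 ≈ 1.1642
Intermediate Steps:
Z = -41652 (Z = 3471*(-12) = -41652)
-48491/Z = -48491/(-41652) = -48491*(-1/41652) = 48491/41652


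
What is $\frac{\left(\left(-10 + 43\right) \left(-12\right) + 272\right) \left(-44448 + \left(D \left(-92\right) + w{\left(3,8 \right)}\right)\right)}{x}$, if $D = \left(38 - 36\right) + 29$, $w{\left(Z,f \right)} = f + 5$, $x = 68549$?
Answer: $\frac{5863588}{68549} \approx 85.539$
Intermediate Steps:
$w{\left(Z,f \right)} = 5 + f$
$D = 31$ ($D = 2 + 29 = 31$)
$\frac{\left(\left(-10 + 43\right) \left(-12\right) + 272\right) \left(-44448 + \left(D \left(-92\right) + w{\left(3,8 \right)}\right)\right)}{x} = \frac{\left(\left(-10 + 43\right) \left(-12\right) + 272\right) \left(-44448 + \left(31 \left(-92\right) + \left(5 + 8\right)\right)\right)}{68549} = \left(33 \left(-12\right) + 272\right) \left(-44448 + \left(-2852 + 13\right)\right) \frac{1}{68549} = \left(-396 + 272\right) \left(-44448 - 2839\right) \frac{1}{68549} = \left(-124\right) \left(-47287\right) \frac{1}{68549} = 5863588 \cdot \frac{1}{68549} = \frac{5863588}{68549}$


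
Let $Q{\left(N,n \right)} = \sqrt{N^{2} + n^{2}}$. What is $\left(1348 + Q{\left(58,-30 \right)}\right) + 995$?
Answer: $2343 + 2 \sqrt{1066} \approx 2408.3$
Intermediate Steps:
$\left(1348 + Q{\left(58,-30 \right)}\right) + 995 = \left(1348 + \sqrt{58^{2} + \left(-30\right)^{2}}\right) + 995 = \left(1348 + \sqrt{3364 + 900}\right) + 995 = \left(1348 + \sqrt{4264}\right) + 995 = \left(1348 + 2 \sqrt{1066}\right) + 995 = 2343 + 2 \sqrt{1066}$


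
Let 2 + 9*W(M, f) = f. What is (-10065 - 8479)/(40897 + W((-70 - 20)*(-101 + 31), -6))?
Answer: -166896/368065 ≈ -0.45344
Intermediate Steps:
W(M, f) = -2/9 + f/9
(-10065 - 8479)/(40897 + W((-70 - 20)*(-101 + 31), -6)) = (-10065 - 8479)/(40897 + (-2/9 + (⅑)*(-6))) = -18544/(40897 + (-2/9 - ⅔)) = -18544/(40897 - 8/9) = -18544/368065/9 = -18544*9/368065 = -166896/368065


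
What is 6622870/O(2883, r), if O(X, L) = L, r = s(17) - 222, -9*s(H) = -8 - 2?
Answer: -29802915/994 ≈ -29983.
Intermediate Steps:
s(H) = 10/9 (s(H) = -(-8 - 2)/9 = -⅑*(-10) = 10/9)
r = -1988/9 (r = 10/9 - 222 = -1988/9 ≈ -220.89)
6622870/O(2883, r) = 6622870/(-1988/9) = 6622870*(-9/1988) = -29802915/994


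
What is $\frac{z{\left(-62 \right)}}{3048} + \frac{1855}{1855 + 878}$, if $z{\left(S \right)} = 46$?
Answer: $\frac{963293}{1388364} \approx 0.69383$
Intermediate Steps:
$\frac{z{\left(-62 \right)}}{3048} + \frac{1855}{1855 + 878} = \frac{46}{3048} + \frac{1855}{1855 + 878} = 46 \cdot \frac{1}{3048} + \frac{1855}{2733} = \frac{23}{1524} + 1855 \cdot \frac{1}{2733} = \frac{23}{1524} + \frac{1855}{2733} = \frac{963293}{1388364}$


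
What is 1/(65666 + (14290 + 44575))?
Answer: 1/124531 ≈ 8.0301e-6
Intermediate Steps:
1/(65666 + (14290 + 44575)) = 1/(65666 + 58865) = 1/124531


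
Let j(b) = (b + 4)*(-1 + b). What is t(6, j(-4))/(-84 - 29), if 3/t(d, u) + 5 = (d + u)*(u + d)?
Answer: -3/3503 ≈ -0.00085641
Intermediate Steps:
j(b) = (-1 + b)*(4 + b) (j(b) = (4 + b)*(-1 + b) = (-1 + b)*(4 + b))
t(d, u) = 3/(-5 + (d + u)²) (t(d, u) = 3/(-5 + (d + u)*(u + d)) = 3/(-5 + (d + u)*(d + u)) = 3/(-5 + (d + u)²))
t(6, j(-4))/(-84 - 29) = (3/(-5 + (6 + (-4 + (-4)² + 3*(-4)))²))/(-84 - 29) = (3/(-5 + (6 + (-4 + 16 - 12))²))/(-113) = -3/(113*(-5 + (6 + 0)²)) = -3/(113*(-5 + 6²)) = -3/(113*(-5 + 36)) = -3/(113*31) = -1/113*3/31 = -3/3503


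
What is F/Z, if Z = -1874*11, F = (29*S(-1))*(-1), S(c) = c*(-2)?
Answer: 29/10307 ≈ 0.0028136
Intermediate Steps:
S(c) = -2*c
F = -58 (F = (29*(-2*(-1)))*(-1) = (29*2)*(-1) = 58*(-1) = -58)
Z = -20614
F/Z = -58/(-20614) = -58*(-1/20614) = 29/10307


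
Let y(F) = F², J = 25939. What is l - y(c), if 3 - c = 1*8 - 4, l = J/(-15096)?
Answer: -41035/15096 ≈ -2.7183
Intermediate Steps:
l = -25939/15096 (l = 25939/(-15096) = 25939*(-1/15096) = -25939/15096 ≈ -1.7183)
c = -1 (c = 3 - (1*8 - 4) = 3 - (8 - 4) = 3 - 1*4 = 3 - 4 = -1)
l - y(c) = -25939/15096 - 1*(-1)² = -25939/15096 - 1*1 = -25939/15096 - 1 = -41035/15096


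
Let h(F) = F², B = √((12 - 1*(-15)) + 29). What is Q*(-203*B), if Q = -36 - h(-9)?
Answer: 47502*√14 ≈ 1.7774e+5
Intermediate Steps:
B = 2*√14 (B = √((12 + 15) + 29) = √(27 + 29) = √56 = 2*√14 ≈ 7.4833)
Q = -117 (Q = -36 - 1*(-9)² = -36 - 1*81 = -36 - 81 = -117)
Q*(-203*B) = -(-23751)*2*√14 = -(-47502)*√14 = 47502*√14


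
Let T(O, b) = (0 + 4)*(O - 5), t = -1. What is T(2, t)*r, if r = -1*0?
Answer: 0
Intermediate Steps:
T(O, b) = -20 + 4*O (T(O, b) = 4*(-5 + O) = -20 + 4*O)
r = 0
T(2, t)*r = (-20 + 4*2)*0 = (-20 + 8)*0 = -12*0 = 0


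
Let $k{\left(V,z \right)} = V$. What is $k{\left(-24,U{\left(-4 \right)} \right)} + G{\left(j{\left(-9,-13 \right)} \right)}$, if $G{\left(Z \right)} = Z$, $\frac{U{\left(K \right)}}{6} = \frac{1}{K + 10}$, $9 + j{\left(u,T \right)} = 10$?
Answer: $-23$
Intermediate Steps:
$j{\left(u,T \right)} = 1$ ($j{\left(u,T \right)} = -9 + 10 = 1$)
$U{\left(K \right)} = \frac{6}{10 + K}$ ($U{\left(K \right)} = \frac{6}{K + 10} = \frac{6}{10 + K}$)
$k{\left(-24,U{\left(-4 \right)} \right)} + G{\left(j{\left(-9,-13 \right)} \right)} = -24 + 1 = -23$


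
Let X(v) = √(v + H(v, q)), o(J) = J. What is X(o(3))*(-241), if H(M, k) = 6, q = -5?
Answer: -723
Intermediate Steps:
X(v) = √(6 + v) (X(v) = √(v + 6) = √(6 + v))
X(o(3))*(-241) = √(6 + 3)*(-241) = √9*(-241) = 3*(-241) = -723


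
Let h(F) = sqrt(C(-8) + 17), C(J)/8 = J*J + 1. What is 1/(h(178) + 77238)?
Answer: 25746/1988569369 - sqrt(537)/5965708107 ≈ 1.2943e-5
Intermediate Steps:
C(J) = 8 + 8*J**2 (C(J) = 8*(J*J + 1) = 8*(J**2 + 1) = 8*(1 + J**2) = 8 + 8*J**2)
h(F) = sqrt(537) (h(F) = sqrt((8 + 8*(-8)**2) + 17) = sqrt((8 + 8*64) + 17) = sqrt((8 + 512) + 17) = sqrt(520 + 17) = sqrt(537))
1/(h(178) + 77238) = 1/(sqrt(537) + 77238) = 1/(77238 + sqrt(537))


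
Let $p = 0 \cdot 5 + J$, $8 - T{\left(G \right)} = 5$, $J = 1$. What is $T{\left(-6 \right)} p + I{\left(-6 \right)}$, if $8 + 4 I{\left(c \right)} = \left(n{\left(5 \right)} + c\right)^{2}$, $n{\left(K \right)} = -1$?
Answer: $\frac{53}{4} \approx 13.25$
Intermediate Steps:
$T{\left(G \right)} = 3$ ($T{\left(G \right)} = 8 - 5 = 3$)
$p = 1$ ($p = 0 \cdot 5 + 1 = 0 + 1 = 1$)
$I{\left(c \right)} = -2 + \frac{\left(-1 + c\right)^{2}}{4}$
$T{\left(-6 \right)} p + I{\left(-6 \right)} = 3 \cdot 1 - \left(2 - \frac{\left(-1 - 6\right)^{2}}{4}\right) = 3 - \left(2 - \frac{\left(-7\right)^{2}}{4}\right) = 3 + \left(-2 + \frac{1}{4} \cdot 49\right) = 3 + \left(-2 + \frac{49}{4}\right) = 3 + \frac{41}{4} = \frac{53}{4}$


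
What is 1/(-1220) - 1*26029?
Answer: -31755381/1220 ≈ -26029.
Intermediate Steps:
1/(-1220) - 1*26029 = -1/1220 - 26029 = -31755381/1220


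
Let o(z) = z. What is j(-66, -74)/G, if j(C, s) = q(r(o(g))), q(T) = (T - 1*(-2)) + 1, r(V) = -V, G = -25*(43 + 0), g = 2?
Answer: -1/1075 ≈ -0.00093023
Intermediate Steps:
G = -1075 (G = -25*43 = -1075)
q(T) = 3 + T (q(T) = (T + 2) + 1 = (2 + T) + 1 = 3 + T)
j(C, s) = 1 (j(C, s) = 3 - 1*2 = 3 - 2 = 1)
j(-66, -74)/G = 1/(-1075) = 1*(-1/1075) = -1/1075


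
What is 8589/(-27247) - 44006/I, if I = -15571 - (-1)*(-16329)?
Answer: 42047381/39508150 ≈ 1.0643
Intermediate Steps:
I = -31900 (I = -15571 - 1*16329 = -15571 - 16329 = -31900)
8589/(-27247) - 44006/I = 8589/(-27247) - 44006/(-31900) = 8589*(-1/27247) - 44006*(-1/31900) = -8589/27247 + 22003/15950 = 42047381/39508150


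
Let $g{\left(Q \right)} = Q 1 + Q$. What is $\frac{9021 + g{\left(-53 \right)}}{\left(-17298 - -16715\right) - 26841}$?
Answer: $- \frac{8915}{27424} \approx -0.32508$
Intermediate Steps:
$g{\left(Q \right)} = 2 Q$ ($g{\left(Q \right)} = Q + Q = 2 Q$)
$\frac{9021 + g{\left(-53 \right)}}{\left(-17298 - -16715\right) - 26841} = \frac{9021 + 2 \left(-53\right)}{\left(-17298 - -16715\right) - 26841} = \frac{9021 - 106}{\left(-17298 + 16715\right) - 26841} = \frac{8915}{-583 - 26841} = \frac{8915}{-27424} = 8915 \left(- \frac{1}{27424}\right) = - \frac{8915}{27424}$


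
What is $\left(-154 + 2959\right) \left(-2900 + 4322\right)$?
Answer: $3988710$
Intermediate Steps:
$\left(-154 + 2959\right) \left(-2900 + 4322\right) = 2805 \cdot 1422 = 3988710$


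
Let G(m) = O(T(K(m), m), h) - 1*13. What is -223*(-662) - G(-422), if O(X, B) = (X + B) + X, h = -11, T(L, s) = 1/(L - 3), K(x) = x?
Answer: 62751252/425 ≈ 1.4765e+5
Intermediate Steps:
T(L, s) = 1/(-3 + L)
O(X, B) = B + 2*X (O(X, B) = (B + X) + X = B + 2*X)
G(m) = -24 + 2/(-3 + m) (G(m) = (-11 + 2/(-3 + m)) - 1*13 = (-11 + 2/(-3 + m)) - 13 = -24 + 2/(-3 + m))
-223*(-662) - G(-422) = -223*(-662) - 2*(37 - 12*(-422))/(-3 - 422) = 147626 - 2*(37 + 5064)/(-425) = 147626 - 2*(-1)*5101/425 = 147626 - 1*(-10202/425) = 147626 + 10202/425 = 62751252/425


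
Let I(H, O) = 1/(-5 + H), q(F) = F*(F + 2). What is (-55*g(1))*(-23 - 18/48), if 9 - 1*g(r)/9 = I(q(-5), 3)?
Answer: 1647657/16 ≈ 1.0298e+5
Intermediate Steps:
q(F) = F*(2 + F)
g(r) = 801/10 (g(r) = 81 - 9/(-5 - 5*(2 - 5)) = 81 - 9/(-5 - 5*(-3)) = 81 - 9/(-5 + 15) = 81 - 9/10 = 801/10)
(-55*g(1))*(-23 - 18/48) = (-55*801/10)*(-23 - 18/48) = -8811*(-23 - 18/48)/2 = -8811*(-23 - 1*3/8)/2 = -8811*(-23 - 3/8)/2 = -8811/2*(-187/8) = 1647657/16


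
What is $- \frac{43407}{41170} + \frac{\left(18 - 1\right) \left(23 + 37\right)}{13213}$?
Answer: $- \frac{531543291}{543979210} \approx -0.97714$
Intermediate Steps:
$- \frac{43407}{41170} + \frac{\left(18 - 1\right) \left(23 + 37\right)}{13213} = \left(-43407\right) \frac{1}{41170} + 17 \cdot 60 \cdot \frac{1}{13213} = - \frac{43407}{41170} + 1020 \cdot \frac{1}{13213} = - \frac{43407}{41170} + \frac{1020}{13213} = - \frac{531543291}{543979210}$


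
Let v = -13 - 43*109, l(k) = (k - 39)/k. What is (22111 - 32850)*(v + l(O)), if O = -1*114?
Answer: 1917437711/38 ≈ 5.0459e+7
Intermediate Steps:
O = -114
l(k) = (-39 + k)/k
v = -4700 (v = -13 - 4687 = -4700)
(22111 - 32850)*(v + l(O)) = (22111 - 32850)*(-4700 + (-39 - 114)/(-114)) = -10739*(-4700 - 1/114*(-153)) = -10739*(-4700 + 51/38) = -10739*(-178549/38) = 1917437711/38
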